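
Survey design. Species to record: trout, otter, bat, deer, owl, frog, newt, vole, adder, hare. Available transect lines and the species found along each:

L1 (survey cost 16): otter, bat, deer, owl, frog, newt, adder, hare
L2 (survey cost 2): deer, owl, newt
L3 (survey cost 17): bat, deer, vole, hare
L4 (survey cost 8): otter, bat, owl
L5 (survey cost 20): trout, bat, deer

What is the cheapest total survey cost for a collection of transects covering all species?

53

L1, L3, L5 cover every species at survey cost 16 + 17 + 20 = 53.
Any cover uses at least 3 transects; among all covering selections none totals below 53.
Greedy by coverage-per-survey cost would pick L2, L1, L3, L5 for 55 — worse than the optimum 53.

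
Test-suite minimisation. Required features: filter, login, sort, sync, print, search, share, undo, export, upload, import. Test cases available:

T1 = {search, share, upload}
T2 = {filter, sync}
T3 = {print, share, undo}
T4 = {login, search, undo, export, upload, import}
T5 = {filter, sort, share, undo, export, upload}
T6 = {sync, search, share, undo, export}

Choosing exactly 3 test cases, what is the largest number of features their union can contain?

Choosing T2, T3, T4 covers {filter, login, sync, print, search, share, undo, export, upload, import} — 10 features.
No choice of 3 test cases does better; here sort is left uncovered.

10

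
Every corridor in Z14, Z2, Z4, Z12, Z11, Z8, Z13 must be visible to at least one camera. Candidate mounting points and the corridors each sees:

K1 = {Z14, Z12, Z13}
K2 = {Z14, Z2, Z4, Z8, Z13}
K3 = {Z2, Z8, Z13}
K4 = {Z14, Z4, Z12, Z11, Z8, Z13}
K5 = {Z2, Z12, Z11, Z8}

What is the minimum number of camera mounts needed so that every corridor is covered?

2

K2, K4 together cover {Z14, Z2, Z4, Z12, Z11, Z8, Z13} — every corridor.
No single camera mount contains all 7 corridors, so 2 is optimal.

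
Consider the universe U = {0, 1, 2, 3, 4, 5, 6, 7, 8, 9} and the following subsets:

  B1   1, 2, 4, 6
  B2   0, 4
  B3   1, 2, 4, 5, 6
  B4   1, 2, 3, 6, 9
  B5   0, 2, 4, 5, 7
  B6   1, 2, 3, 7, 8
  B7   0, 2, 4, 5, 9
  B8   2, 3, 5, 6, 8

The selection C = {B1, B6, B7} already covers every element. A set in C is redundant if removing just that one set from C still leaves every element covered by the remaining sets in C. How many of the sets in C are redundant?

Drop B1: 6 uncovered — not redundant.
Drop B6: 3, 7, 8 uncovered — not redundant.
Drop B7: 0, 5, 9 uncovered — not redundant.
None of the sets in C is redundant.

0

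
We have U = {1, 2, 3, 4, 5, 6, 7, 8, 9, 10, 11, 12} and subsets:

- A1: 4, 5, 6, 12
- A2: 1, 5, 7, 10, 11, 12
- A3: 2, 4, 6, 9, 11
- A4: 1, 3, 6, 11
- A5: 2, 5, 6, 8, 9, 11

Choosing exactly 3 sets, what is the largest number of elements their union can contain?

11

Choosing A1, A2, A5 covers {1, 2, 4, 5, 6, 7, 8, 9, 10, 11, 12} — 11 elements.
No choice of 3 sets does better; here 3 is left uncovered.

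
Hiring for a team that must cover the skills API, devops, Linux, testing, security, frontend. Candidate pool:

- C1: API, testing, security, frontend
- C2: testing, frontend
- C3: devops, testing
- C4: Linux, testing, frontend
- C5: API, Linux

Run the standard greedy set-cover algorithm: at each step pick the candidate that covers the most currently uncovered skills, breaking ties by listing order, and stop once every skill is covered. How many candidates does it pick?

3

Pick 1: C1 covers 4 new skills (API, testing, security, frontend).
Pick 2: C3 covers 1 new skills (devops).
Pick 3: C4 covers 1 new skills (Linux).
Greedy uses 3 candidates.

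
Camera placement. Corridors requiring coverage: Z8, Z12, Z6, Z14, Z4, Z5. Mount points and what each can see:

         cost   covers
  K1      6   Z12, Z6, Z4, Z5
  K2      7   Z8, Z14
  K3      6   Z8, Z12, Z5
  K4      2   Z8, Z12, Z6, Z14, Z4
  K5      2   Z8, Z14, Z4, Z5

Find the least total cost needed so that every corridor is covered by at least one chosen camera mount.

K4, K5 cover every corridor at cost 2 + 2 = 4.
Any cover uses at least 2 camera mounts; among all covering selections none totals below 4.

4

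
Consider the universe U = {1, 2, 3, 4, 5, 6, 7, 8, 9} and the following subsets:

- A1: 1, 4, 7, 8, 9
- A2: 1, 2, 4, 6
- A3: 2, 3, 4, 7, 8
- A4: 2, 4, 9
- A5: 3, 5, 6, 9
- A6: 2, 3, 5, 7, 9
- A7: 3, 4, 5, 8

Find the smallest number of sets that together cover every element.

A1, A2, A5 together cover {1, 2, 3, 4, 5, 6, 7, 8, 9} — every element.
No 2 of the 7 sets cover everything (all 21 pairs fall short), so 3 is minimum.

3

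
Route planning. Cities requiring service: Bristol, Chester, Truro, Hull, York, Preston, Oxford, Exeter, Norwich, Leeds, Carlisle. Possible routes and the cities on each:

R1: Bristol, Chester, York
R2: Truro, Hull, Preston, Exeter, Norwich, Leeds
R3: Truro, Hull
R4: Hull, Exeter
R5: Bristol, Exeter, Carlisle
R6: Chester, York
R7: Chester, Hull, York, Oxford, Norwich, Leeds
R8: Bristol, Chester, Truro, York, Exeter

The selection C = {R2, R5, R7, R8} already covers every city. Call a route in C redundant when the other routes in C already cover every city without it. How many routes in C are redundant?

Drop R2: Preston uncovered — not redundant.
Drop R5: Carlisle uncovered — not redundant.
Drop R7: Oxford uncovered — not redundant.
Drop R8: the rest still cover every city — redundant.
1 redundant: R8.

1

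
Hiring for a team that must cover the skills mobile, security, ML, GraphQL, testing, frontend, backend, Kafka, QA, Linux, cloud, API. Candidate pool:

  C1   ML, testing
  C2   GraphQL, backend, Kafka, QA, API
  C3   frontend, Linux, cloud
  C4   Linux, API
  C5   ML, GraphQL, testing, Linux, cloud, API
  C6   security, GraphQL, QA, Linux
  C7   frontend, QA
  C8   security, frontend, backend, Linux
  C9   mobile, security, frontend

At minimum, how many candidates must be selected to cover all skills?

3

C2, C5, C9 together cover {mobile, security, ML, GraphQL, testing, frontend, backend, Kafka, QA, Linux, cloud, API} — every skill.
No 2 of the 9 candidates cover everything (all 36 pairs fall short), so 3 is minimum.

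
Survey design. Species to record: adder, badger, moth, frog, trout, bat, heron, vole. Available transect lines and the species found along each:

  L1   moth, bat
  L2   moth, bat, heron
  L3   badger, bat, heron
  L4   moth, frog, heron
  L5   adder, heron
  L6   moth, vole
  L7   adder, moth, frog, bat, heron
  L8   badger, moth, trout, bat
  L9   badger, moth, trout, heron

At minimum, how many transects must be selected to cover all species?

3

L6, L7, L8 together cover {adder, badger, moth, frog, trout, bat, heron, vole} — every species.
No 2 of the 9 transects cover everything (all 36 pairs fall short), so 3 is minimum.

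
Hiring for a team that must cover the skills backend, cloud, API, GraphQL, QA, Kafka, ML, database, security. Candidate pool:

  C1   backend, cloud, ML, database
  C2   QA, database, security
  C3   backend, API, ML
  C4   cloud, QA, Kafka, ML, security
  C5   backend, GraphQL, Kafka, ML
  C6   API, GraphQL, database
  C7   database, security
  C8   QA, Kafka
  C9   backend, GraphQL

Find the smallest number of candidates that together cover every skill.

3

C1, C4, C6 together cover {backend, cloud, API, GraphQL, QA, Kafka, ML, database, security} — every skill.
No 2 of the 9 candidates cover everything (all 36 pairs fall short), so 3 is minimum.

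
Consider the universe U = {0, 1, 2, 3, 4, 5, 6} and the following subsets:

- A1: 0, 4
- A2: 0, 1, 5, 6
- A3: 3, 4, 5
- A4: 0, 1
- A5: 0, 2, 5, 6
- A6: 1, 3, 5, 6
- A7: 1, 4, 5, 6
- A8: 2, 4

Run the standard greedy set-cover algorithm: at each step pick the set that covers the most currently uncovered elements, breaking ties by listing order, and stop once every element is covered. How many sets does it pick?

Pick 1: A2 covers 4 new elements (0, 1, 5, 6).
Pick 2: A3 covers 2 new elements (3, 4).
Pick 3: A5 covers 1 new elements (2).
Greedy uses 3 sets.

3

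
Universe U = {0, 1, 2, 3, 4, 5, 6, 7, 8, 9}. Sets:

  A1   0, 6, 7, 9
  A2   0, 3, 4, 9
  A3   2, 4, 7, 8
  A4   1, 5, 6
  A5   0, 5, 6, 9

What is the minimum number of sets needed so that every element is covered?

A2, A3, A4 together cover {0, 1, 2, 3, 4, 5, 6, 7, 8, 9} — every element.
No 2 of the 5 sets cover everything (all 10 pairs fall short), so 3 is minimum.

3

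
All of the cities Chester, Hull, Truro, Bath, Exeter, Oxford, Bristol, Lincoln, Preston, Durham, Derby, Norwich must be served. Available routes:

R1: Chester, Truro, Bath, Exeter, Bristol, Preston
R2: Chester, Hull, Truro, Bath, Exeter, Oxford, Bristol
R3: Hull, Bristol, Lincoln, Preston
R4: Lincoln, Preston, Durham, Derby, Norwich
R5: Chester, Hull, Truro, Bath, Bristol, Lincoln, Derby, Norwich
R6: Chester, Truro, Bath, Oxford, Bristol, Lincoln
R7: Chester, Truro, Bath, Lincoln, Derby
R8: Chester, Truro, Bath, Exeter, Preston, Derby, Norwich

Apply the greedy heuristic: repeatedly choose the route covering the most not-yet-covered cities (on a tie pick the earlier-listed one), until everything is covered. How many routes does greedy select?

Pick 1: R5 covers 8 new cities (Chester, Hull, Truro, Bath, Bristol, Lincoln, Derby, Norwich).
Pick 2: R1 covers 2 new cities (Exeter, Preston).
Pick 3: R2 covers 1 new cities (Oxford).
Pick 4: R4 covers 1 new cities (Durham).
Greedy uses 4 routes. (The true minimum is 2.)

4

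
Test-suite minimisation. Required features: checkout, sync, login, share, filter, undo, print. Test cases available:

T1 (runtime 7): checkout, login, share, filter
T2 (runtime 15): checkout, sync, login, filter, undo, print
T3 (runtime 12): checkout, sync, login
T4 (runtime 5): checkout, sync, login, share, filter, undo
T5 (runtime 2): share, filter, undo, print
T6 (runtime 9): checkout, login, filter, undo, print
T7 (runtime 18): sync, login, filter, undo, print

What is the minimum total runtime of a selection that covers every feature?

T4, T5 cover every feature at runtime 5 + 2 = 7.
Any cover uses at least 2 test cases; among all covering selections none totals below 7.

7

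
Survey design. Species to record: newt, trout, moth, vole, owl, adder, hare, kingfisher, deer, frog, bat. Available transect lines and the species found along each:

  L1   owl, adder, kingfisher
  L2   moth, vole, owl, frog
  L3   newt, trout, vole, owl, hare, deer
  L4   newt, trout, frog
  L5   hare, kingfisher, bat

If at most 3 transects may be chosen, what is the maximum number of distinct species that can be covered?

Choosing L1, L2, L3 covers {newt, trout, moth, vole, owl, adder, hare, kingfisher, deer, frog} — 10 species.
No choice of 3 transects does better; here bat is left uncovered.

10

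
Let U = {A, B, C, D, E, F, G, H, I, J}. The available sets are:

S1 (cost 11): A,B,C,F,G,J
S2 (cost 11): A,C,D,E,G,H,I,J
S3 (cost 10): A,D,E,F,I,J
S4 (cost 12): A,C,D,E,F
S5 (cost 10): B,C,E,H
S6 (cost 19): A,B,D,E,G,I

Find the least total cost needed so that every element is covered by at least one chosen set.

S1, S2 cover every element at cost 11 + 11 = 22.
Any cover uses at least 2 sets; among all covering selections none totals below 22.

22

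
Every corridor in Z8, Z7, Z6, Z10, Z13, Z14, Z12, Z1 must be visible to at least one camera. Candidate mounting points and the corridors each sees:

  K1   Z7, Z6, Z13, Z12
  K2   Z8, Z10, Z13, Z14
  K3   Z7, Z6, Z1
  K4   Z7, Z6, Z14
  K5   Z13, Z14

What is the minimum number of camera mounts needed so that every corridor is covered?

K1, K2, K3 together cover {Z8, Z7, Z6, Z10, Z13, Z14, Z12, Z1} — every corridor.
No 2 of the 5 camera mounts cover everything (all 10 pairs fall short), so 3 is minimum.

3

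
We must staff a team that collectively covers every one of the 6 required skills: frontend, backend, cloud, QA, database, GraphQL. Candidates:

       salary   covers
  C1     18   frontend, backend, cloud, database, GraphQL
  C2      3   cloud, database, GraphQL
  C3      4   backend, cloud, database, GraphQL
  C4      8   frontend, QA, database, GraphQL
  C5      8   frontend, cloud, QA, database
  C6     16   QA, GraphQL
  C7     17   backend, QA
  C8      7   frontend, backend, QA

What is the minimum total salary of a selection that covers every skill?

C2, C8 cover every skill at salary 3 + 7 = 10.
Any cover uses at least 2 candidates; among all covering selections none totals below 10.

10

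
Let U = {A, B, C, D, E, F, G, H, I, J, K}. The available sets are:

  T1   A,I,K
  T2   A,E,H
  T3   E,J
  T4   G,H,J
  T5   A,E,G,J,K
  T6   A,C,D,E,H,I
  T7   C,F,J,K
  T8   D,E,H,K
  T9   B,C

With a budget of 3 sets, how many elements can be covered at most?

Choosing T4, T6, T7 covers {A, C, D, E, F, G, H, I, J, K} — 10 elements.
No choice of 3 sets does better; here B is left uncovered.

10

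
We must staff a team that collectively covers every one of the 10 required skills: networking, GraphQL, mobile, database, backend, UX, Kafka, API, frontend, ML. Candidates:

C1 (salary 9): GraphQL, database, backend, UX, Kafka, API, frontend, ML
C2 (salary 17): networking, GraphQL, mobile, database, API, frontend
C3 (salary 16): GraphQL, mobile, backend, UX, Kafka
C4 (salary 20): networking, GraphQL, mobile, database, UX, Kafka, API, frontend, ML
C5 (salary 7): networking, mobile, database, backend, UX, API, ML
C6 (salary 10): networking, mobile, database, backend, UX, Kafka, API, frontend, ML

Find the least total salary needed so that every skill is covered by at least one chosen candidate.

16

C1, C5 cover every skill at salary 9 + 7 = 16.
Any cover uses at least 2 candidates; among all covering selections none totals below 16.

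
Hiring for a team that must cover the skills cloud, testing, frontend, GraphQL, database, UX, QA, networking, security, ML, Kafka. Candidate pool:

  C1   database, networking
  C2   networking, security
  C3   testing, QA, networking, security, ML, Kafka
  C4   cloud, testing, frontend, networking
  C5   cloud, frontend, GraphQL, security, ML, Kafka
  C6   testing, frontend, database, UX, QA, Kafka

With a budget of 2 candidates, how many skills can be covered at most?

10

Choosing C5, C6 covers {cloud, testing, frontend, GraphQL, database, UX, QA, security, ML, Kafka} — 10 skills.
No choice of 2 candidates does better; here networking is left uncovered.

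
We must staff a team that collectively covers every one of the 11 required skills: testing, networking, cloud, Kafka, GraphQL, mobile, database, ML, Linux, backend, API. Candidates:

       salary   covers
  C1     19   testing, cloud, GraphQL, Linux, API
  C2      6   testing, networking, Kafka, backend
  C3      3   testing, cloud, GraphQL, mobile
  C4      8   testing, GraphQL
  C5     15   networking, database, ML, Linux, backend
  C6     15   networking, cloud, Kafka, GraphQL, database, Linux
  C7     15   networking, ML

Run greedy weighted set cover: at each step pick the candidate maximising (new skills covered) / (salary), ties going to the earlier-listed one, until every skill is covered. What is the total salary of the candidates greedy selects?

Pick 1: C3 adds 4 new (testing, cloud, GraphQL, mobile) at salary 3 (ratio 4/3).
Pick 2: C2 adds 3 new (networking, Kafka, backend) at salary 6 (ratio 3/6).
Pick 3: C5 adds 3 new (database, ML, Linux) at salary 15 (ratio 3/15).
Pick 4: C1 adds 1 new (API) at salary 19 (ratio 1/19).
Greedy total salary: 3 + 6 + 15 + 19 = 43.

43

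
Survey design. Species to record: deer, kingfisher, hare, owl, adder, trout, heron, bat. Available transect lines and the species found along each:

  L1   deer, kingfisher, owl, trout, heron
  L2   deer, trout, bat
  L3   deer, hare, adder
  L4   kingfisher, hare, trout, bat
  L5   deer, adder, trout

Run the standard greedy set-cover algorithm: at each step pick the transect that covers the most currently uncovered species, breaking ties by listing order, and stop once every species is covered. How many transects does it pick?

3

Pick 1: L1 covers 5 new species (deer, kingfisher, owl, trout, heron).
Pick 2: L3 covers 2 new species (hare, adder).
Pick 3: L2 covers 1 new species (bat).
Greedy uses 3 transects.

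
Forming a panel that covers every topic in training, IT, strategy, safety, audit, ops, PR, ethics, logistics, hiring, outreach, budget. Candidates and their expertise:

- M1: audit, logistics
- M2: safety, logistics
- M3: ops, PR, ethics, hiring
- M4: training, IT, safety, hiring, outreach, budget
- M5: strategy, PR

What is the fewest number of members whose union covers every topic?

4

M1, M3, M4, M5 together cover {training, IT, strategy, safety, audit, ops, PR, ethics, logistics, hiring, outreach, budget} — every topic.
No 3 of the 5 members cover everything (all 10 triples fall short), so 4 is minimum.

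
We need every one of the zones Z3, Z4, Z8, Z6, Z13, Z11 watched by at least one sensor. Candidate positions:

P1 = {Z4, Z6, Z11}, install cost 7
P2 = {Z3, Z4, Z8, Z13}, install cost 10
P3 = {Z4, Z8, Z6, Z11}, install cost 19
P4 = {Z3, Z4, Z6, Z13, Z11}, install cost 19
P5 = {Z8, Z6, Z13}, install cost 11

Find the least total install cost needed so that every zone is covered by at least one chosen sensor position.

P1, P2 cover every zone at install cost 7 + 10 = 17.
Any cover uses at least 2 sensor positions; among all covering selections none totals below 17.

17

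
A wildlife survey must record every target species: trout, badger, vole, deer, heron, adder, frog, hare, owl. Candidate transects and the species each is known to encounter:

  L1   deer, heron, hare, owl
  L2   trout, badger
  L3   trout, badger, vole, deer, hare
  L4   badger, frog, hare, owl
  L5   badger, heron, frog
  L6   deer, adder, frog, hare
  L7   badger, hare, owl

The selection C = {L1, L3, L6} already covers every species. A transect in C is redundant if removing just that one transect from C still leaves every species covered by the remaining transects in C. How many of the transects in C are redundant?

0

Drop L1: heron, owl uncovered — not redundant.
Drop L3: trout, badger, vole uncovered — not redundant.
Drop L6: adder, frog uncovered — not redundant.
None of the transects in C is redundant.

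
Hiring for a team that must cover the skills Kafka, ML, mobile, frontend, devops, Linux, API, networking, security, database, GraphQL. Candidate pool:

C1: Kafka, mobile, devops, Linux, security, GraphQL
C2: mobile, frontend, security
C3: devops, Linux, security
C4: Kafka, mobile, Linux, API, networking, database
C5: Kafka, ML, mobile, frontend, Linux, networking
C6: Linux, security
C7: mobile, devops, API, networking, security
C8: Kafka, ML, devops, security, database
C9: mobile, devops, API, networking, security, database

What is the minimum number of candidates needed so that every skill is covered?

C1, C4, C5 together cover {Kafka, ML, mobile, frontend, devops, Linux, API, networking, security, database, GraphQL} — every skill.
No 2 of the 9 candidates cover everything (all 36 pairs fall short), so 3 is minimum.

3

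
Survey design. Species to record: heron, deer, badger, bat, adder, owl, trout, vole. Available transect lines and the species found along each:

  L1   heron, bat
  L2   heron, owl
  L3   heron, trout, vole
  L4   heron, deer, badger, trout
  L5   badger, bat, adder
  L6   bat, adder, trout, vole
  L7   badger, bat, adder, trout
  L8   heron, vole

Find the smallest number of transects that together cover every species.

L2, L4, L6 together cover {heron, deer, badger, bat, adder, owl, trout, vole} — every species.
No 2 of the 8 transects cover everything (all 28 pairs fall short), so 3 is minimum.

3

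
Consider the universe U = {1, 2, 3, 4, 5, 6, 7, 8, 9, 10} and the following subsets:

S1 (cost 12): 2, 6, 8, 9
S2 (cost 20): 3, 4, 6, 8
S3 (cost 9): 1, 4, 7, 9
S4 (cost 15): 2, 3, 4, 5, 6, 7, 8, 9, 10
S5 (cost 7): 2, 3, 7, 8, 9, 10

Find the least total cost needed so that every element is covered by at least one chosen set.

S3, S4 cover every element at cost 9 + 15 = 24.
Any cover uses at least 2 sets; among all covering selections none totals below 24.

24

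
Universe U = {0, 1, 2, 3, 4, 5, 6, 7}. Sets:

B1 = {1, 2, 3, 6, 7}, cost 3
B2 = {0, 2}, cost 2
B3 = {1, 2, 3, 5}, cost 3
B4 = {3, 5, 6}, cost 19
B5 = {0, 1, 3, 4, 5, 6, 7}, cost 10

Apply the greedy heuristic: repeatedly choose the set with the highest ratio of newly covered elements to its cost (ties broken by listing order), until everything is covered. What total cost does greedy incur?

18

Pick 1: B1 adds 5 new (1, 2, 3, 6, 7) at cost 3 (ratio 5/3).
Pick 2: B2 adds 1 new (0) at cost 2 (ratio 1/2).
Pick 3: B3 adds 1 new (5) at cost 3 (ratio 1/3).
Pick 4: B5 adds 1 new (4) at cost 10 (ratio 1/10).
Greedy total cost: 3 + 2 + 3 + 10 = 18. (The true optimum is 12, so greedy overshoots here.)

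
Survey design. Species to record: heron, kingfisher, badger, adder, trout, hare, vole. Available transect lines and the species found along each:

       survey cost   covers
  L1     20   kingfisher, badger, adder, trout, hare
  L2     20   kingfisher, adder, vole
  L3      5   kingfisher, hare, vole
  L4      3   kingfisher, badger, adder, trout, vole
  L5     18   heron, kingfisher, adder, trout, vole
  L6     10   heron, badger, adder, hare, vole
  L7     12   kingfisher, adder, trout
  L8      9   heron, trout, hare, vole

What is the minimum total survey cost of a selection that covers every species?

L4, L8 cover every species at survey cost 3 + 9 = 12.
Any cover uses at least 2 transects; among all covering selections none totals below 12.

12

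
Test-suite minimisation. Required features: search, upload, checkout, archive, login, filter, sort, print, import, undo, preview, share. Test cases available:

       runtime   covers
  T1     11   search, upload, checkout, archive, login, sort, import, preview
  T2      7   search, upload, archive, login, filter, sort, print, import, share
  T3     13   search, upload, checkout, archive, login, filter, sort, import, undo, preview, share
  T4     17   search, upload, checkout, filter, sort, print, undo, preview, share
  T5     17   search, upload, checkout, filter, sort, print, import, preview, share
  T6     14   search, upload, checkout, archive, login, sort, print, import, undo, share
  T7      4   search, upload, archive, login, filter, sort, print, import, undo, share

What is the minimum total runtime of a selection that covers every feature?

15

T1, T7 cover every feature at runtime 11 + 4 = 15.
Any cover uses at least 2 test cases; among all covering selections none totals below 15.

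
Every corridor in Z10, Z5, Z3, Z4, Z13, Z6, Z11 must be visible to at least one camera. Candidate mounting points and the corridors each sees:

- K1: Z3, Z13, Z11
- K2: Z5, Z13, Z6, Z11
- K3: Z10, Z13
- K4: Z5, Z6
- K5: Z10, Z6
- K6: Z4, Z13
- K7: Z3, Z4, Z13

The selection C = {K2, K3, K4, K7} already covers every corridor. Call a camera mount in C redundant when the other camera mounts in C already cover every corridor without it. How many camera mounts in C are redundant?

1

Drop K2: Z11 uncovered — not redundant.
Drop K3: Z10 uncovered — not redundant.
Drop K4: the rest still cover every corridor — redundant.
Drop K7: Z3, Z4 uncovered — not redundant.
1 redundant: K4.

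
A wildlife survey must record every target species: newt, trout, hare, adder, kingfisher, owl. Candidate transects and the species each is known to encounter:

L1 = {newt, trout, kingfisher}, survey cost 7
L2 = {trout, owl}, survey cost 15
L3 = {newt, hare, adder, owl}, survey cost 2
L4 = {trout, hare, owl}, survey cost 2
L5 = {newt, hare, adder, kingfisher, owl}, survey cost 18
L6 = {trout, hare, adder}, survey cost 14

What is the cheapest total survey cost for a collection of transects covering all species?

9

L1, L3 cover every species at survey cost 7 + 2 = 9.
Any cover uses at least 2 transects; among all covering selections none totals below 9.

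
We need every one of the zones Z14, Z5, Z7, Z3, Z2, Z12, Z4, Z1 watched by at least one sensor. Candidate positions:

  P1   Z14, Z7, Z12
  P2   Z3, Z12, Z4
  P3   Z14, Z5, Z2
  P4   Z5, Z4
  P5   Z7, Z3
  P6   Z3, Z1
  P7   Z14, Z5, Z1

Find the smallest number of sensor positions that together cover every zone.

P1, P2, P3, P6 together cover {Z14, Z5, Z7, Z3, Z2, Z12, Z4, Z1} — every zone.
No 3 of the 7 sensor positions cover everything (all 35 triples fall short), so 4 is minimum.

4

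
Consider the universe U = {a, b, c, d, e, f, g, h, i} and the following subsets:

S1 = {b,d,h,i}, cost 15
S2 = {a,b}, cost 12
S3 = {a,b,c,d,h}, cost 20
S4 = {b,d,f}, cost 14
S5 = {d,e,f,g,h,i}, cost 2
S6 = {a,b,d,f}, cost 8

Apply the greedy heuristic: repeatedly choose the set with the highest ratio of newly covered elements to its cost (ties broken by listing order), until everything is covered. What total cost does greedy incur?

30

Pick 1: S5 adds 6 new (d, e, f, g, h, i) at cost 2 (ratio 6/2).
Pick 2: S6 adds 2 new (a, b) at cost 8 (ratio 2/8).
Pick 3: S3 adds 1 new (c) at cost 20 (ratio 1/20).
Greedy total cost: 2 + 8 + 20 = 30. (The true optimum is 22, so greedy overshoots here.)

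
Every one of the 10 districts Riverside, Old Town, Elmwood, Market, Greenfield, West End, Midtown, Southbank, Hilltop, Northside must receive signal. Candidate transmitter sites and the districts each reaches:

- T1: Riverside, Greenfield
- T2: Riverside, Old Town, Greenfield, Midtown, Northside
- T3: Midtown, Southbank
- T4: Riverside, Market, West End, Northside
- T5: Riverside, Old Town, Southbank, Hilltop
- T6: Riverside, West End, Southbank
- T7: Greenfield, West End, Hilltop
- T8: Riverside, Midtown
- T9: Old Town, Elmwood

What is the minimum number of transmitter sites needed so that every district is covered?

T2, T4, T5, T9 together cover {Riverside, Old Town, Elmwood, Market, Greenfield, West End, Midtown, Southbank, Hilltop, Northside} — every district.
No 3 of the 9 transmitter sites cover everything (all 84 triples fall short), so 4 is minimum.

4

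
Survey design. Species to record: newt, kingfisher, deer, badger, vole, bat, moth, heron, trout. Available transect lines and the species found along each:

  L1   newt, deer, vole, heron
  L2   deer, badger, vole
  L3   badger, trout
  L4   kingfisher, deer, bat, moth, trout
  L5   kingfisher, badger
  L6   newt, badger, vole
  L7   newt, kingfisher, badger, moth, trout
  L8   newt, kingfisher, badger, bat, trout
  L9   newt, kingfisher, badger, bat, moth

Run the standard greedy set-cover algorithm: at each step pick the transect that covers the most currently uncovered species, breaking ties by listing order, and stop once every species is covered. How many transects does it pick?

3

Pick 1: L4 covers 5 new species (kingfisher, deer, bat, moth, trout).
Pick 2: L1 covers 3 new species (newt, vole, heron).
Pick 3: L2 covers 1 new species (badger).
Greedy uses 3 transects.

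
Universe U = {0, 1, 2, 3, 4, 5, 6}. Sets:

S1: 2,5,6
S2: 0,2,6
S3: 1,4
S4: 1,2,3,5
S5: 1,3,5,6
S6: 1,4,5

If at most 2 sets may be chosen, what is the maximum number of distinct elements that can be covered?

Choosing S2, S4 covers {0, 1, 2, 3, 5, 6} — 6 elements.
No choice of 2 sets does better; here 4 is left uncovered.

6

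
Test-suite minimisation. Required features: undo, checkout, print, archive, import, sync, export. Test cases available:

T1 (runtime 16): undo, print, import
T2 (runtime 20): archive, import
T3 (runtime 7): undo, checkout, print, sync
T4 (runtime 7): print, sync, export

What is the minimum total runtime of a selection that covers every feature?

T2, T3, T4 cover every feature at runtime 20 + 7 + 7 = 34.
Any cover uses at least 3 test cases; among all covering selections none totals below 34.

34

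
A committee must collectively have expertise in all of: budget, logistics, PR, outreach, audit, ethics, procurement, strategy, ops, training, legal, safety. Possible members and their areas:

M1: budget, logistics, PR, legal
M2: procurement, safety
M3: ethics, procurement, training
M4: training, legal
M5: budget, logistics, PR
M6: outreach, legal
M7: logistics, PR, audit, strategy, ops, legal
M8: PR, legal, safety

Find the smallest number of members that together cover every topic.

5

M1, M2, M3, M6, M7 together cover {budget, logistics, PR, outreach, audit, ethics, procurement, strategy, ops, training, legal, safety} — every topic.
No 4 of the 8 members cover everything (all 70 size-4 selections fall short), so 5 is minimum.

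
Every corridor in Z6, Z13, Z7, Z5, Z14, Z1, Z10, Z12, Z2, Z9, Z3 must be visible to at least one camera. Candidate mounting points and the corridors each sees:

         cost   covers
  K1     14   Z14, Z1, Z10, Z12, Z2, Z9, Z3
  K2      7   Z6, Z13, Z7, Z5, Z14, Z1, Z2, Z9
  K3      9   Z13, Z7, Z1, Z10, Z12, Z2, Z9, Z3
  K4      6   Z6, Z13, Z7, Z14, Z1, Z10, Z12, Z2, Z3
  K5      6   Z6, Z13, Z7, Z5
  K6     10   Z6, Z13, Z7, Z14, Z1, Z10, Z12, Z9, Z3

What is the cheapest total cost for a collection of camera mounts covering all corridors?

K2, K4 cover every corridor at cost 7 + 6 = 13.
Any cover uses at least 2 camera mounts; among all covering selections none totals below 13.

13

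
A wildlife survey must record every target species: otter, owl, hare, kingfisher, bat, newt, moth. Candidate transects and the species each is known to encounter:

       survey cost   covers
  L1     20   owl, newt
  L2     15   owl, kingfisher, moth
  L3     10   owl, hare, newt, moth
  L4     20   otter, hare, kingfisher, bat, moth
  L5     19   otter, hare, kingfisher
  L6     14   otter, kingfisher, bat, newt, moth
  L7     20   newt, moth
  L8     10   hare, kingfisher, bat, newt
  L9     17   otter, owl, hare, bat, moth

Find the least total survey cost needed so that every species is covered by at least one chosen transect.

24

L3, L6 cover every species at survey cost 10 + 14 = 24.
Any cover uses at least 2 transects; among all covering selections none totals below 24.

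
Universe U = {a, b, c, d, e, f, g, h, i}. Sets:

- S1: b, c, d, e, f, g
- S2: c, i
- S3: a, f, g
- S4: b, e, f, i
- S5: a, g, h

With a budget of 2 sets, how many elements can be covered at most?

8

Choosing S1, S5 covers {a, b, c, d, e, f, g, h} — 8 elements.
No choice of 2 sets does better; here i is left uncovered.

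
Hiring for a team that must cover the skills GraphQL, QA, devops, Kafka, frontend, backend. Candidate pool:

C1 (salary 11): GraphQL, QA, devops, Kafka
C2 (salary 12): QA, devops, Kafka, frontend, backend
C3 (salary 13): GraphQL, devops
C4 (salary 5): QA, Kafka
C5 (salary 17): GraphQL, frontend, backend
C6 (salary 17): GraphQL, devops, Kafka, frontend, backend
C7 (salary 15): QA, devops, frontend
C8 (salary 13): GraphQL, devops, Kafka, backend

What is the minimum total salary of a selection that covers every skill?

C4, C6 cover every skill at salary 5 + 17 = 22.
Any cover uses at least 2 candidates; among all covering selections none totals below 22.

22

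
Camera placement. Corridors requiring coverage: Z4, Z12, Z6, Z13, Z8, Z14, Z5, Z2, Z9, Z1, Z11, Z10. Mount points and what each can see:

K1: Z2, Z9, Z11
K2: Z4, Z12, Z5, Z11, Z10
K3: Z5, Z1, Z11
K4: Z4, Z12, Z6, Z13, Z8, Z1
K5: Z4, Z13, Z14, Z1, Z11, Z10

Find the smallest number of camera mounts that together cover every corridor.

K1, K2, K4, K5 together cover {Z4, Z12, Z6, Z13, Z8, Z14, Z5, Z2, Z9, Z1, Z11, Z10} — every corridor.
No 3 of the 5 camera mounts cover everything (all 10 triples fall short), so 4 is minimum.

4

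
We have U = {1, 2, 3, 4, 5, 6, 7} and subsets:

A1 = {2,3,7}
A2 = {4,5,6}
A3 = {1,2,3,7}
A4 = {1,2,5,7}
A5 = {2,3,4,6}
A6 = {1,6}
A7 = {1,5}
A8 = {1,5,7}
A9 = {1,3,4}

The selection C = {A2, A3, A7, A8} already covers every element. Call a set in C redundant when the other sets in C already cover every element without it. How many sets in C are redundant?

2

Drop A2: 4, 6 uncovered — not redundant.
Drop A3: 2, 3 uncovered — not redundant.
Drop A7: the rest still cover every element — redundant.
Drop A8: the rest still cover every element — redundant.
2 redundant: A7, A8.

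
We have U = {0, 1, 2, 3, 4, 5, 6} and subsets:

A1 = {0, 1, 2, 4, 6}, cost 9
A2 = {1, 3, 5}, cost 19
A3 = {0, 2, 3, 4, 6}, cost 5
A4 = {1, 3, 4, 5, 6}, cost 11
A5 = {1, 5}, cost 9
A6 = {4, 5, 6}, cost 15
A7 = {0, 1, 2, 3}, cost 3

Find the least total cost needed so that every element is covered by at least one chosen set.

14

A3, A5 cover every element at cost 5 + 9 = 14.
Any cover uses at least 2 sets; among all covering selections none totals below 14.
Greedy by coverage-per-cost would pick A7, A3, A5 for 17 — worse than the optimum 14.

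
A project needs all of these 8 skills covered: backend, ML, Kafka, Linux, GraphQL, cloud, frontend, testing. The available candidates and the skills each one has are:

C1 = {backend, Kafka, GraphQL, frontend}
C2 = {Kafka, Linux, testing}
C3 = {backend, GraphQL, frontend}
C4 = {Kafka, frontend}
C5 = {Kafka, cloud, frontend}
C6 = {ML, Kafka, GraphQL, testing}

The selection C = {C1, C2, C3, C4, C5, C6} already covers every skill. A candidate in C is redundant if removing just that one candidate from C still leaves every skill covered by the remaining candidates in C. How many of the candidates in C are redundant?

Drop C1: the rest still cover every skill — redundant.
Drop C2: Linux uncovered — not redundant.
Drop C3: the rest still cover every skill — redundant.
Drop C4: the rest still cover every skill — redundant.
Drop C5: cloud uncovered — not redundant.
Drop C6: ML uncovered — not redundant.
3 redundant: C1, C3, C4.

3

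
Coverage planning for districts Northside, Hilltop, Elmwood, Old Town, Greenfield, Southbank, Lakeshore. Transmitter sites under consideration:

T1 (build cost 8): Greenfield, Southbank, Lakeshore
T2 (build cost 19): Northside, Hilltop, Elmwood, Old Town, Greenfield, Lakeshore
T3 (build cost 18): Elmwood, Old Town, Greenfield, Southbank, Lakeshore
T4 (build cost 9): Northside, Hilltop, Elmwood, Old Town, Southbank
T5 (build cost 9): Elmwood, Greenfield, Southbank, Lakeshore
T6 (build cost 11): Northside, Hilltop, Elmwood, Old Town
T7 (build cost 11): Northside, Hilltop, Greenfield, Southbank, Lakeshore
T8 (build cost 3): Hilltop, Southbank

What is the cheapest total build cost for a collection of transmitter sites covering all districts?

T1, T4 cover every district at build cost 8 + 9 = 17.
Any cover uses at least 2 transmitter sites; among all covering selections none totals below 17.
Greedy by coverage-per-build cost would pick T8, T4, T1 for 20 — worse than the optimum 17.

17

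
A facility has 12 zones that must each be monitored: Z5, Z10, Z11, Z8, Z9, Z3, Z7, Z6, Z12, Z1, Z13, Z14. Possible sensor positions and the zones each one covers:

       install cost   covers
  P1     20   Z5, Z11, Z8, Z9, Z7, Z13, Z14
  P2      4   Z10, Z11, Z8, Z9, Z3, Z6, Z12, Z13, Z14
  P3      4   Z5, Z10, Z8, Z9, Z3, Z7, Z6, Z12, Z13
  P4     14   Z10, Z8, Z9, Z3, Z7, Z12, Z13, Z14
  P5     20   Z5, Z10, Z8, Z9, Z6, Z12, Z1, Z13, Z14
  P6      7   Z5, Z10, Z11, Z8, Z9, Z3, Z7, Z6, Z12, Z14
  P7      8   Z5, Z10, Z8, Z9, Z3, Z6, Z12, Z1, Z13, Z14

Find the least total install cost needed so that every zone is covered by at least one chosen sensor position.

P6, P7 cover every zone at install cost 7 + 8 = 15.
Any cover uses at least 2 sensor positions; among all covering selections none totals below 15.
Greedy by coverage-per-install cost would pick P2, P3, P7 for 16 — worse than the optimum 15.

15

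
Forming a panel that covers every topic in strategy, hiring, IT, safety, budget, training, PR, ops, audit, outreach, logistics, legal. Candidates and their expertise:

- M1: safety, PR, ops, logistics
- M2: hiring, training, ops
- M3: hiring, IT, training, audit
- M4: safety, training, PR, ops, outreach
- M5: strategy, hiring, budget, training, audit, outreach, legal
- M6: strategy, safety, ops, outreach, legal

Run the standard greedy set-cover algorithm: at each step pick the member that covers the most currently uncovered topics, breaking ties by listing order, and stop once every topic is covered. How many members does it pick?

3

Pick 1: M5 covers 7 new topics (strategy, hiring, budget, training, audit, outreach, legal).
Pick 2: M1 covers 4 new topics (safety, PR, ops, logistics).
Pick 3: M3 covers 1 new topics (IT).
Greedy uses 3 members.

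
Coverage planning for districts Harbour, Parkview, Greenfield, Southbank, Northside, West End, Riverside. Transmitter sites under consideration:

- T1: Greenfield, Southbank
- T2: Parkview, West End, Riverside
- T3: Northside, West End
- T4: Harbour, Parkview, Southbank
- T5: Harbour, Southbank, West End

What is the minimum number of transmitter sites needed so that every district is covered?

4

T1, T2, T3, T4 together cover {Harbour, Parkview, Greenfield, Southbank, Northside, West End, Riverside} — every district.
No 3 of the 5 transmitter sites cover everything (all 10 triples fall short), so 4 is minimum.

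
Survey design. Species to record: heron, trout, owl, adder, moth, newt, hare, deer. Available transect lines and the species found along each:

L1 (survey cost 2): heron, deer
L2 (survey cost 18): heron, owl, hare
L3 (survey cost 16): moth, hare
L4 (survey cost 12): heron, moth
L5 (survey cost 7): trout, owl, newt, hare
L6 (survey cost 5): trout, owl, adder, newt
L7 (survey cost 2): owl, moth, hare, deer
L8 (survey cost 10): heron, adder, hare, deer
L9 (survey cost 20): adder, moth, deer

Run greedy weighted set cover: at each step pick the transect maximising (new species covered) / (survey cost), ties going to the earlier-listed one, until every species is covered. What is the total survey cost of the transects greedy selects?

Pick 1: L7 adds 4 new (owl, moth, hare, deer) at survey cost 2 (ratio 4/2).
Pick 2: L6 adds 3 new (trout, adder, newt) at survey cost 5 (ratio 3/5).
Pick 3: L1 adds 1 new (heron) at survey cost 2 (ratio 1/2).
Greedy total survey cost: 2 + 5 + 2 = 9.

9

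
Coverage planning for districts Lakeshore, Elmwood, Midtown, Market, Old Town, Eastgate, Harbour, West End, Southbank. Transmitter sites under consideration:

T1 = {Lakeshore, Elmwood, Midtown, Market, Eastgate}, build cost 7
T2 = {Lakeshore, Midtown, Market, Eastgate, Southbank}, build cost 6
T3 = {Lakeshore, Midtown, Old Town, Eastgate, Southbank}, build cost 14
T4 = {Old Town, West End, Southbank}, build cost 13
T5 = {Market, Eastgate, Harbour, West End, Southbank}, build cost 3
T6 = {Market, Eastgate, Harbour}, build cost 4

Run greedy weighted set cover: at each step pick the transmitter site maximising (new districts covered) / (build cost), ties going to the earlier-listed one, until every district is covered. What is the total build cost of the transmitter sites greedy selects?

Pick 1: T5 adds 5 new (Market, Eastgate, Harbour, West End, Southbank) at build cost 3 (ratio 5/3).
Pick 2: T1 adds 3 new (Lakeshore, Elmwood, Midtown) at build cost 7 (ratio 3/7).
Pick 3: T4 adds 1 new (Old Town) at build cost 13 (ratio 1/13).
Greedy total build cost: 3 + 7 + 13 = 23.

23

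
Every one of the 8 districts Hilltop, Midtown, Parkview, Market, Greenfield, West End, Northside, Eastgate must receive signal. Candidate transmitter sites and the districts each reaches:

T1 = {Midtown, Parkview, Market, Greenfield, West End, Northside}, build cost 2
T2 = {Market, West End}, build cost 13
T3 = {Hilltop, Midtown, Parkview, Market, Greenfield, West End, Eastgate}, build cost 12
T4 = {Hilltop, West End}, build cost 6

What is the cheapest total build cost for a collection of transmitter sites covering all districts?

T1, T3 cover every district at build cost 2 + 12 = 14.
Any cover uses at least 2 transmitter sites; among all covering selections none totals below 14.

14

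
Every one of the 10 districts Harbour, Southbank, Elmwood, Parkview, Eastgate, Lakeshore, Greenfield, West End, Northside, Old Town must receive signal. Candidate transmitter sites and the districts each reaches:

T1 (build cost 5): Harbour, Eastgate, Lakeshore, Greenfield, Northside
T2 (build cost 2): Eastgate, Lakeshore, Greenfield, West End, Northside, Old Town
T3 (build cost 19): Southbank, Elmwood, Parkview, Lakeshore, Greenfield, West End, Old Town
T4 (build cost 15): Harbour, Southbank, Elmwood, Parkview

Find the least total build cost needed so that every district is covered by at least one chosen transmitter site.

17

T2, T4 cover every district at build cost 2 + 15 = 17.
Any cover uses at least 2 transmitter sites; among all covering selections none totals below 17.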